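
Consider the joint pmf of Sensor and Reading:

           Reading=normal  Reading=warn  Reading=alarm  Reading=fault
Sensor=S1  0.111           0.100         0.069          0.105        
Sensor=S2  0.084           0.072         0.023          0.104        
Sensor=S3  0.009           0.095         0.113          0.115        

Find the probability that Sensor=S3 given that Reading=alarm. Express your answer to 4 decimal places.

P(Reading=alarm) = 0.069 + 0.023 + 0.113 = 0.205.
P(Sensor=S3 | Reading=alarm) = 0.113/0.205 = 0.5512.

0.5512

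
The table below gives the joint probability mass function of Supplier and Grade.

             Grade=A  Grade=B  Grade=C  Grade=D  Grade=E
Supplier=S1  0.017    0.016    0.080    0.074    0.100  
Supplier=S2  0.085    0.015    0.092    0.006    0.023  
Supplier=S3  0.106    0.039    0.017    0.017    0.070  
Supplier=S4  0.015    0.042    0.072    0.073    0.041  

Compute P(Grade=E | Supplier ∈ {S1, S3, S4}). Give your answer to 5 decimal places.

0.27086

P(Supplier=S1) = 0.017 + 0.016 + 0.080 + 0.074 + 0.100 = 0.287.
P(Supplier=S3) = 0.106 + 0.039 + 0.017 + 0.017 + 0.070 = 0.249.
P(Supplier=S4) = 0.015 + 0.042 + 0.072 + 0.073 + 0.041 = 0.243.
P(Supplier ∈ {S1, S3, S4}) = 0.287 + 0.249 + 0.243 = 0.779; P(Grade=E, Supplier ∈ {S1, S3, S4}) = 0.100 + 0.070 + 0.041 = 0.211.
P(Grade=E | Supplier ∈ {S1, S3, S4}) = 0.211/0.779 = 0.27086.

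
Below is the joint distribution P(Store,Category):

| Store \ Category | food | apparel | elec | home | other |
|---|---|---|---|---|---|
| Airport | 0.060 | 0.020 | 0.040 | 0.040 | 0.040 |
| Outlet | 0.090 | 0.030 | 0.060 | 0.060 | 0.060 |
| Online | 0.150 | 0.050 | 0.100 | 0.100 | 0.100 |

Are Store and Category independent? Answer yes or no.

Every cell satisfies P(Store,Category) = P(Store)·P(Category). For instance P(Store=Outlet) = 0.300, P(Category=apparel) = 0.100, and 0.300×0.100 = 0.030 matches the joint entry. So Store and Category are independent.

yes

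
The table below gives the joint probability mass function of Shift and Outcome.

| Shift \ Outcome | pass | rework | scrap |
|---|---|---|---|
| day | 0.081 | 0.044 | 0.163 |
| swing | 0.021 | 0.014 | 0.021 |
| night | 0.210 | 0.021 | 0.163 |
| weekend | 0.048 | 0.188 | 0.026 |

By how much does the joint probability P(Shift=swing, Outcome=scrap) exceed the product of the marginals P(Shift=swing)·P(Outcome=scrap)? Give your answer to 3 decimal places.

0.000

P(Shift=swing) = 0.021 + 0.014 + 0.021 = 0.056.
P(Outcome=scrap) = 0.163 + 0.021 + 0.163 + 0.026 = 0.373.
P(Shift=swing, Outcome=scrap) − P(Shift=swing)P(Outcome=scrap) = 0.021 − 0.056×0.373 = 0.000.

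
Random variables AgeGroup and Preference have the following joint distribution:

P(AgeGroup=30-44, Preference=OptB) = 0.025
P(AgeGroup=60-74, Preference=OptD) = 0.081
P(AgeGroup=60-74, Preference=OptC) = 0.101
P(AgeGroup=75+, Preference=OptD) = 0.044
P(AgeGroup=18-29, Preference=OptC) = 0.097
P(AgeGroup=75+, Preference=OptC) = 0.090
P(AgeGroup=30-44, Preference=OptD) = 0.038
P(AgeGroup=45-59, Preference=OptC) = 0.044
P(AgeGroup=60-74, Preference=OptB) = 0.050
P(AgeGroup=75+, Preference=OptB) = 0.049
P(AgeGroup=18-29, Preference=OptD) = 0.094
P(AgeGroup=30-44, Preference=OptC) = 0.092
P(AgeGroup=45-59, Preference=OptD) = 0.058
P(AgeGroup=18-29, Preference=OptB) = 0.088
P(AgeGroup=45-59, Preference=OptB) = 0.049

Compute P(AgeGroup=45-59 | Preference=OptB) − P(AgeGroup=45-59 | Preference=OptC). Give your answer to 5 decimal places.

0.08397

P(Preference=OptB) = 0.088 + 0.025 + 0.049 + 0.050 + 0.049 = 0.261; P(AgeGroup=45-59 | Preference=OptB) = 0.049/0.261 = 0.187739.
P(Preference=OptC) = 0.097 + 0.092 + 0.044 + 0.101 + 0.090 = 0.424; P(AgeGroup=45-59 | Preference=OptC) = 0.044/0.424 = 0.103774.
Difference = 0.08397.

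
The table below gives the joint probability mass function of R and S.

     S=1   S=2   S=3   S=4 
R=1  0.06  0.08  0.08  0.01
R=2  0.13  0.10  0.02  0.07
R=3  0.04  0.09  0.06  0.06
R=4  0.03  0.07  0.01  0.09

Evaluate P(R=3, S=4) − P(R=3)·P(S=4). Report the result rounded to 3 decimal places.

P(R=3) = 0.04 + 0.09 + 0.06 + 0.06 = 0.25.
P(S=4) = 0.01 + 0.07 + 0.06 + 0.09 = 0.23.
P(R=3, S=4) − P(R=3)P(S=4) = 0.06 − 0.25×0.23 = 0.003.

0.003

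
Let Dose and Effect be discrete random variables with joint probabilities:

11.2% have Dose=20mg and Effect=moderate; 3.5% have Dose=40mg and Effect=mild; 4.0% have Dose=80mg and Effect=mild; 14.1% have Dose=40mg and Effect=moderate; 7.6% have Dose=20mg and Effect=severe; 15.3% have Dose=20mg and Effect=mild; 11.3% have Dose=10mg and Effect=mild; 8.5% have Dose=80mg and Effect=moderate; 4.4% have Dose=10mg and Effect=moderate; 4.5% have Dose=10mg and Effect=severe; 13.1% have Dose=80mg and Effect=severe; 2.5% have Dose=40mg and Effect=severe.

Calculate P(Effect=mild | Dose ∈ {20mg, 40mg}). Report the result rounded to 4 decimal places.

P(Dose=20mg) = 0.153 + 0.112 + 0.076 = 0.341.
P(Dose=40mg) = 0.035 + 0.141 + 0.025 = 0.201.
P(Dose ∈ {20mg, 40mg}) = 0.341 + 0.201 = 0.542; P(Effect=mild, Dose ∈ {20mg, 40mg}) = 0.153 + 0.035 = 0.188.
P(Effect=mild | Dose ∈ {20mg, 40mg}) = 0.188/0.542 = 0.3469.

0.3469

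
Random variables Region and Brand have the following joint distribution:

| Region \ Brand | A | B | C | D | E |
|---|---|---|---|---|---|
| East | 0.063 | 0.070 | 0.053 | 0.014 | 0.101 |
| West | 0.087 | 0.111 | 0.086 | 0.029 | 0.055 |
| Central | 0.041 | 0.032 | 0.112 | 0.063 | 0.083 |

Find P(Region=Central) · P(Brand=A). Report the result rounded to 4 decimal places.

P(Region=Central) = 0.041 + 0.032 + 0.112 + 0.063 + 0.083 = 0.331.
P(Brand=A) = 0.063 + 0.087 + 0.041 = 0.191.
Product: 0.331 × 0.191 = 0.0632.

0.0632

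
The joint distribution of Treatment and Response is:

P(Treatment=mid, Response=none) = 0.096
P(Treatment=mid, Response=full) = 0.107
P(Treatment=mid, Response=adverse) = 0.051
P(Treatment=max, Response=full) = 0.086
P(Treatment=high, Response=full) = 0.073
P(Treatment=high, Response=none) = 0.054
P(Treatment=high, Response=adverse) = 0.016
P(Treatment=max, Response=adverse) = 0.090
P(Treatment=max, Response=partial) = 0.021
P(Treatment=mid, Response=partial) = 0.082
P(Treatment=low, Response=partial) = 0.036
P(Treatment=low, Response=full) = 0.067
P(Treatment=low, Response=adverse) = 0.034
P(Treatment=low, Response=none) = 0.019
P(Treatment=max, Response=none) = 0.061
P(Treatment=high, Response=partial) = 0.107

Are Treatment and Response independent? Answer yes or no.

no

P(Treatment=high) = 0.250 and P(Response=partial) = 0.246, so their product is 0.06150, but P(Treatment=high, Response=partial) = 0.107. Since these differ, Treatment and Response are not independent.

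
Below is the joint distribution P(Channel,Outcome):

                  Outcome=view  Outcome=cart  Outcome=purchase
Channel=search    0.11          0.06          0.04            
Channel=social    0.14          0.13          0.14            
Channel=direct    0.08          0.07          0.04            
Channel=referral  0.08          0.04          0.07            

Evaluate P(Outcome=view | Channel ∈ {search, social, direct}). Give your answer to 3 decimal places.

P(Channel=search) = 0.11 + 0.06 + 0.04 = 0.21.
P(Channel=social) = 0.14 + 0.13 + 0.14 = 0.41.
P(Channel=direct) = 0.08 + 0.07 + 0.04 = 0.19.
P(Channel ∈ {search, social, direct}) = 0.21 + 0.41 + 0.19 = 0.81; P(Outcome=view, Channel ∈ {search, social, direct}) = 0.11 + 0.14 + 0.08 = 0.33.
P(Outcome=view | Channel ∈ {search, social, direct}) = 0.33/0.81 = 0.407.

0.407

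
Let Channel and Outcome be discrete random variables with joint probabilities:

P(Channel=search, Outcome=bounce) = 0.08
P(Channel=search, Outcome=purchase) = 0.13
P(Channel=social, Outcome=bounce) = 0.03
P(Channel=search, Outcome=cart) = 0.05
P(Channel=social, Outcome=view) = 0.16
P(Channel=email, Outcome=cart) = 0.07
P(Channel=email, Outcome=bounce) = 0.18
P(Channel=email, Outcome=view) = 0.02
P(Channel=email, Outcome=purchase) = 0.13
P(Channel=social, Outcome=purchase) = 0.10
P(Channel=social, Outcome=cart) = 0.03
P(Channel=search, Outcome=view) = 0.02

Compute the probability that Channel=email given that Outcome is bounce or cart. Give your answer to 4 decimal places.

0.5682

P(Outcome=bounce) = 0.18 + 0.08 + 0.03 = 0.29.
P(Outcome=cart) = 0.07 + 0.05 + 0.03 = 0.15.
P(Outcome ∈ {bounce, cart}) = 0.29 + 0.15 = 0.44; P(Channel=email, Outcome ∈ {bounce, cart}) = 0.18 + 0.07 = 0.25.
P(Channel=email | Outcome ∈ {bounce, cart}) = 0.25/0.44 = 0.5682.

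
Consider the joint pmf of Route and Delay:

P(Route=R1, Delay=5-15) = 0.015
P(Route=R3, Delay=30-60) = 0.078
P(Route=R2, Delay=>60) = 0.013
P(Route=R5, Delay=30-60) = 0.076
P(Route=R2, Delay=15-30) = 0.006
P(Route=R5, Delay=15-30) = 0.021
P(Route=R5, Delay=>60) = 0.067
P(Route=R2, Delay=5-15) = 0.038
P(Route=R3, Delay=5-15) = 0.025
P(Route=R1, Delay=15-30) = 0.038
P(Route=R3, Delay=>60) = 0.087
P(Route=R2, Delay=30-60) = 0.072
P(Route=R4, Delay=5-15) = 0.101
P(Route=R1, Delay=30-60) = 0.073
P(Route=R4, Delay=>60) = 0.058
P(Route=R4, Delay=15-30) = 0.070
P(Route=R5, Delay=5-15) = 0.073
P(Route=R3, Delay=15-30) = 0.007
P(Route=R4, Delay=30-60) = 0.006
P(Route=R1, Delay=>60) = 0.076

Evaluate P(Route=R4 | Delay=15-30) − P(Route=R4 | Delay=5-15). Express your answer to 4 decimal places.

0.0922

P(Delay=15-30) = 0.038 + 0.006 + 0.007 + 0.070 + 0.021 = 0.142; P(Route=R4 | Delay=15-30) = 0.070/0.142 = 0.49296.
P(Delay=5-15) = 0.015 + 0.038 + 0.025 + 0.101 + 0.073 = 0.252; P(Route=R4 | Delay=5-15) = 0.101/0.252 = 0.40079.
Difference = 0.0922.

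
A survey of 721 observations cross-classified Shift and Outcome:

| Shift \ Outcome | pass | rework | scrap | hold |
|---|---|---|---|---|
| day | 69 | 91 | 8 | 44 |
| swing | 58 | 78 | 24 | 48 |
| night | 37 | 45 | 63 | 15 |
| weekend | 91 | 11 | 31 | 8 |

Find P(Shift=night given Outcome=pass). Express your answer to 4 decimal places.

0.1451

Total with Outcome=pass: 69 + 58 + 37 + 91 = 255.
P(Shift=night | Outcome=pass) = 37/255 = 0.1451.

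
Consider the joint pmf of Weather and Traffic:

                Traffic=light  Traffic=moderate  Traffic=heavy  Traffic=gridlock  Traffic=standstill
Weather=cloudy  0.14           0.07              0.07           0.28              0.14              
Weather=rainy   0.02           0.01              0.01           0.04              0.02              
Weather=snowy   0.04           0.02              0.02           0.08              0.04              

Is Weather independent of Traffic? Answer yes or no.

Every cell satisfies P(Weather,Traffic) = P(Weather)·P(Traffic). For instance P(Weather=cloudy) = 0.70, P(Traffic=gridlock) = 0.40, and 0.70×0.40 = 0.28 matches the joint entry. So Weather and Traffic are independent.

yes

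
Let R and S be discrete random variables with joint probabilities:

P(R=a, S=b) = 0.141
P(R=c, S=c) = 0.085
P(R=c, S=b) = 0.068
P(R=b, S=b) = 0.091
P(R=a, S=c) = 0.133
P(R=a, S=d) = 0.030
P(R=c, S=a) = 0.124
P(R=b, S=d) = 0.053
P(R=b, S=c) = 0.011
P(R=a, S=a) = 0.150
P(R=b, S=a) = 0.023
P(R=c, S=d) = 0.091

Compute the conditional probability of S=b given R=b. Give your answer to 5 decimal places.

P(R=b) = 0.023 + 0.091 + 0.011 + 0.053 = 0.178.
P(S=b | R=b) = 0.091/0.178 = 0.51124.

0.51124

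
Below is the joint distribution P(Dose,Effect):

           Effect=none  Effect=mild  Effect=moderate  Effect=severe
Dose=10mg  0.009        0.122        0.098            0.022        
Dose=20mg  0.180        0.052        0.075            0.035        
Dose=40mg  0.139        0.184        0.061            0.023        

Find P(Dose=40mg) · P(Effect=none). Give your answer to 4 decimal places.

P(Dose=40mg) = 0.139 + 0.184 + 0.061 + 0.023 = 0.407.
P(Effect=none) = 0.009 + 0.180 + 0.139 = 0.328.
Product: 0.407 × 0.328 = 0.1335.

0.1335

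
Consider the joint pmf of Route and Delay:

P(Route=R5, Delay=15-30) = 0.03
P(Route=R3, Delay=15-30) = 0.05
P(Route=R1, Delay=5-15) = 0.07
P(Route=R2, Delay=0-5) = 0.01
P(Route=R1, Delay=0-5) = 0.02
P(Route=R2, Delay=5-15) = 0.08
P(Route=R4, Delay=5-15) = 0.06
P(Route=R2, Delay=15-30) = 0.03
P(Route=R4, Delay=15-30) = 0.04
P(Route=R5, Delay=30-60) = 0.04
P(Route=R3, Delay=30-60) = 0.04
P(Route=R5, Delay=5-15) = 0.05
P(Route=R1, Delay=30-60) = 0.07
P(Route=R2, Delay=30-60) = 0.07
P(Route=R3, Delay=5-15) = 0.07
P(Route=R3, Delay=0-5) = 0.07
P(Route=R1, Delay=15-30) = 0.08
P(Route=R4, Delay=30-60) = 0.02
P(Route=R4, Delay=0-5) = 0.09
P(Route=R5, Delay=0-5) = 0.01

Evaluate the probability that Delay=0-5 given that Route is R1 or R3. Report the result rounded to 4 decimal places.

0.1915

P(Route=R1) = 0.02 + 0.07 + 0.08 + 0.07 = 0.24.
P(Route=R3) = 0.07 + 0.07 + 0.05 + 0.04 = 0.23.
P(Route ∈ {R1, R3}) = 0.24 + 0.23 = 0.47; P(Delay=0-5, Route ∈ {R1, R3}) = 0.02 + 0.07 = 0.09.
P(Delay=0-5 | Route ∈ {R1, R3}) = 0.09/0.47 = 0.1915.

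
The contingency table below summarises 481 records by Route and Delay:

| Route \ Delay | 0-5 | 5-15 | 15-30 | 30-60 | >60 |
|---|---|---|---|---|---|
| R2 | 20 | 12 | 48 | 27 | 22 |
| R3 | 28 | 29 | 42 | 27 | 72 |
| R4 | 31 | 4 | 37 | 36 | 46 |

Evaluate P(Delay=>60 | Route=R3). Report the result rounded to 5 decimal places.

0.36364

Total with Route=R3: 28 + 29 + 42 + 27 + 72 = 198.
P(Delay=>60 | Route=R3) = 72/198 = 0.36364.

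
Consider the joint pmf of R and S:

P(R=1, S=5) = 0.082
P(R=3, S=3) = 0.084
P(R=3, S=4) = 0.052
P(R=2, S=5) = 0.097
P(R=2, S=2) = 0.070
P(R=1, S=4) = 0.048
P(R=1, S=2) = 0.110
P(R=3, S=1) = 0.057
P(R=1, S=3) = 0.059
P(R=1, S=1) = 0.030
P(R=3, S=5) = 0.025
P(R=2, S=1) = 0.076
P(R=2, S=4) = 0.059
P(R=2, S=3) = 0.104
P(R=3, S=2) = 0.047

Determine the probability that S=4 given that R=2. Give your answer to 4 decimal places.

0.1453

P(R=2) = 0.076 + 0.070 + 0.104 + 0.059 + 0.097 = 0.406.
P(S=4 | R=2) = 0.059/0.406 = 0.1453.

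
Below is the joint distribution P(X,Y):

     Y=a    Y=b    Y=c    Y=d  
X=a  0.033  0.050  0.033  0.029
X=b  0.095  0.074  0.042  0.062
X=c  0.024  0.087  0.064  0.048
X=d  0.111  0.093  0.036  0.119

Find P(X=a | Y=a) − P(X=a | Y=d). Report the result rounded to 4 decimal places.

0.0131

P(Y=a) = 0.033 + 0.095 + 0.024 + 0.111 = 0.263; P(X=a | Y=a) = 0.033/0.263 = 0.12548.
P(Y=d) = 0.029 + 0.062 + 0.048 + 0.119 = 0.258; P(X=a | Y=d) = 0.029/0.258 = 0.11240.
Difference = 0.0131.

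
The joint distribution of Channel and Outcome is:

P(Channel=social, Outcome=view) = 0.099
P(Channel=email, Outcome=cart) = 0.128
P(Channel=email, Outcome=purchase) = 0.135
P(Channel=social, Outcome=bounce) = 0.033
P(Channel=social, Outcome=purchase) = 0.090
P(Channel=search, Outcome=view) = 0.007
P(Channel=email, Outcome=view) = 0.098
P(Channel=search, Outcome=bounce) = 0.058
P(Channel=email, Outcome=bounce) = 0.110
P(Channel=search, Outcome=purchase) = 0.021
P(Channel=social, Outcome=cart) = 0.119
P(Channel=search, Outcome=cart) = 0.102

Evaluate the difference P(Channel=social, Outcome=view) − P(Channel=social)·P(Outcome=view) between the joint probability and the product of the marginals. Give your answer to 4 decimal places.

0.0294

P(Channel=social) = 0.033 + 0.099 + 0.119 + 0.090 = 0.341.
P(Outcome=view) = 0.098 + 0.007 + 0.099 = 0.204.
P(Channel=social, Outcome=view) − P(Channel=social)P(Outcome=view) = 0.099 − 0.341×0.204 = 0.0294.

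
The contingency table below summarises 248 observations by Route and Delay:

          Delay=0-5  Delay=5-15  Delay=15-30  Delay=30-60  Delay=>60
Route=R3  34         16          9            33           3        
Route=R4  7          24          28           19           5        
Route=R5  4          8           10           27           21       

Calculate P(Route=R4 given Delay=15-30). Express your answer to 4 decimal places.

0.5957

Total with Delay=15-30: 9 + 28 + 10 = 47.
P(Route=R4 | Delay=15-30) = 28/47 = 0.5957.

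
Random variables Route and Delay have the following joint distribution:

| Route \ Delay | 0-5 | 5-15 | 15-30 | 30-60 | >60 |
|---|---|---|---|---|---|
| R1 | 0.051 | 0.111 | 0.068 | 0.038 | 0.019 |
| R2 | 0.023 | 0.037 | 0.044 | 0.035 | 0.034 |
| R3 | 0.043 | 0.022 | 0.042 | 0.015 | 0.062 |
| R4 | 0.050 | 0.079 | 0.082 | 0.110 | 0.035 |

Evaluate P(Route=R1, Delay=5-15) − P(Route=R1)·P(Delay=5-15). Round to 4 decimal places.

P(Route=R1) = 0.051 + 0.111 + 0.068 + 0.038 + 0.019 = 0.287.
P(Delay=5-15) = 0.111 + 0.037 + 0.022 + 0.079 = 0.249.
P(Route=R1, Delay=5-15) − P(Route=R1)P(Delay=5-15) = 0.111 − 0.287×0.249 = 0.0395.

0.0395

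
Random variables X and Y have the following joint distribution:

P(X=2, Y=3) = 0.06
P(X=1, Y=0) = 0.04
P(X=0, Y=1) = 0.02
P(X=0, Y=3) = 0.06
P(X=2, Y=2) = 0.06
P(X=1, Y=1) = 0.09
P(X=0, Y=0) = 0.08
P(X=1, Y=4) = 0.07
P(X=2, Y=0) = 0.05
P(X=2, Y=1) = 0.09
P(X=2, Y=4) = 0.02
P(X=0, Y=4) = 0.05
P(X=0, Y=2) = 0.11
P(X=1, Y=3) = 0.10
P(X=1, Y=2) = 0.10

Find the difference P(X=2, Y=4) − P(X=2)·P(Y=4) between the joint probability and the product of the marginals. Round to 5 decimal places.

-0.01920

P(X=2) = 0.05 + 0.09 + 0.06 + 0.06 + 0.02 = 0.28.
P(Y=4) = 0.05 + 0.07 + 0.02 = 0.14.
P(X=2, Y=4) − P(X=2)P(Y=4) = 0.02 − 0.28×0.14 = -0.01920.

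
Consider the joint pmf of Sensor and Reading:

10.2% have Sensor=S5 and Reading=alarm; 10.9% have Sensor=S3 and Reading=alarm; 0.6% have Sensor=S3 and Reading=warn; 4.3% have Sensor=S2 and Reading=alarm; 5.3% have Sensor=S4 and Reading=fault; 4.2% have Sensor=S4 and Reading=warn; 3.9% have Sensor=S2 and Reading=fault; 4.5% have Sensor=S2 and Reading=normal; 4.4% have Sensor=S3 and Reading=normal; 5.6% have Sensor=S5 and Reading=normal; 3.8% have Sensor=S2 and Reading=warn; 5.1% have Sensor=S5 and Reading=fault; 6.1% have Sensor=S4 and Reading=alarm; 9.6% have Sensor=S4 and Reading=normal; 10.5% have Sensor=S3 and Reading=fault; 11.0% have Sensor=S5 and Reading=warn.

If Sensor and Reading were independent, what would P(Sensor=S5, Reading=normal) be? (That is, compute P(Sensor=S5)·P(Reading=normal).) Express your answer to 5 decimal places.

0.07688

P(Sensor=S5) = 0.056 + 0.110 + 0.102 + 0.051 = 0.319.
P(Reading=normal) = 0.045 + 0.044 + 0.096 + 0.056 = 0.241.
Product: 0.319 × 0.241 = 0.07688.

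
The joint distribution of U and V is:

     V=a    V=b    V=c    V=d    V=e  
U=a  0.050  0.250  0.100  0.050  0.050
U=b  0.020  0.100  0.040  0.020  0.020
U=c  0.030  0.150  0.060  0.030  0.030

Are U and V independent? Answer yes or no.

Every cell satisfies P(U,V) = P(U)·P(V). For instance P(U=c) = 0.300, P(V=b) = 0.500, and 0.300×0.500 = 0.150 matches the joint entry. So U and V are independent.

yes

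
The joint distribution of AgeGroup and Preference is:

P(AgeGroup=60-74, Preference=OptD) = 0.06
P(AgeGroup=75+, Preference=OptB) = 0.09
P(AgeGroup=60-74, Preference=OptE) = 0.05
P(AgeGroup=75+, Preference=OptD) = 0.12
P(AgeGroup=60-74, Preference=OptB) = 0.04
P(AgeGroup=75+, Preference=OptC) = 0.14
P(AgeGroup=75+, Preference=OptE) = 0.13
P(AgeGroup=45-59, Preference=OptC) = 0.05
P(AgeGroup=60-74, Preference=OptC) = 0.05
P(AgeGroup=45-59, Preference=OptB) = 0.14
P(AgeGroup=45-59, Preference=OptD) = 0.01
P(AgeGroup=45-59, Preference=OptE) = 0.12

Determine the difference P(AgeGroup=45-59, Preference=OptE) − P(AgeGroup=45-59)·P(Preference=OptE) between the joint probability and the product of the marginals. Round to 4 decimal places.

0.0240

P(AgeGroup=45-59) = 0.14 + 0.05 + 0.01 + 0.12 = 0.32.
P(Preference=OptE) = 0.12 + 0.05 + 0.13 = 0.30.
P(AgeGroup=45-59, Preference=OptE) − P(AgeGroup=45-59)P(Preference=OptE) = 0.12 − 0.32×0.30 = 0.0240.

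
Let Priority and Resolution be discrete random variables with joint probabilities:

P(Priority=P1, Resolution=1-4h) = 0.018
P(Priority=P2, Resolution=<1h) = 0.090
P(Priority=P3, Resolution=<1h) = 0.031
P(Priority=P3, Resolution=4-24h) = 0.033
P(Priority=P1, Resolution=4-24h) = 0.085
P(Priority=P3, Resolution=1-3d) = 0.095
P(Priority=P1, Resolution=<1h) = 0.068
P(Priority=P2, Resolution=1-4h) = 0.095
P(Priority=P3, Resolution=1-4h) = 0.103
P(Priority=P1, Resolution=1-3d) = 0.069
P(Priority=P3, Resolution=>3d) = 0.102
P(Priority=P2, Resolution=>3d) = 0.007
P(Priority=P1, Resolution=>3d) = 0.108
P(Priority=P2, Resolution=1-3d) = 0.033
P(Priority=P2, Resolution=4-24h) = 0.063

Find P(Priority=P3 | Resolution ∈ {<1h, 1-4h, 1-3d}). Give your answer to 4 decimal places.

P(Resolution=<1h) = 0.068 + 0.090 + 0.031 = 0.189.
P(Resolution=1-4h) = 0.018 + 0.095 + 0.103 = 0.216.
P(Resolution=1-3d) = 0.069 + 0.033 + 0.095 = 0.197.
P(Resolution ∈ {<1h, 1-4h, 1-3d}) = 0.189 + 0.216 + 0.197 = 0.602; P(Priority=P3, Resolution ∈ {<1h, 1-4h, 1-3d}) = 0.031 + 0.103 + 0.095 = 0.229.
P(Priority=P3 | Resolution ∈ {<1h, 1-4h, 1-3d}) = 0.229/0.602 = 0.3804.

0.3804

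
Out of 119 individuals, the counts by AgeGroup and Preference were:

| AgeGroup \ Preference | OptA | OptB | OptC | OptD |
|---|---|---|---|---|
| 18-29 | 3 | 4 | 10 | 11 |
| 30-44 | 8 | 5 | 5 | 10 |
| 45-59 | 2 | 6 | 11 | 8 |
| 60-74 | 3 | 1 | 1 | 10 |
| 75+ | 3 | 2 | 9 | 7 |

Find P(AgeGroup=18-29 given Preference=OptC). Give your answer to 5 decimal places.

0.27778

Total with Preference=OptC: 10 + 5 + 11 + 1 + 9 = 36.
P(AgeGroup=18-29 | Preference=OptC) = 10/36 = 0.27778.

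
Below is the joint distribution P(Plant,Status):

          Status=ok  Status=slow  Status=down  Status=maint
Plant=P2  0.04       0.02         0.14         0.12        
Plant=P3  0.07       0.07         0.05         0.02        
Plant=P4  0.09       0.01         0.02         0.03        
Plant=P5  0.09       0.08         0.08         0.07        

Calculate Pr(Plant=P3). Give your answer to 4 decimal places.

0.2100

P(Plant=P3) = 0.07 + 0.07 + 0.05 + 0.02 = 0.21.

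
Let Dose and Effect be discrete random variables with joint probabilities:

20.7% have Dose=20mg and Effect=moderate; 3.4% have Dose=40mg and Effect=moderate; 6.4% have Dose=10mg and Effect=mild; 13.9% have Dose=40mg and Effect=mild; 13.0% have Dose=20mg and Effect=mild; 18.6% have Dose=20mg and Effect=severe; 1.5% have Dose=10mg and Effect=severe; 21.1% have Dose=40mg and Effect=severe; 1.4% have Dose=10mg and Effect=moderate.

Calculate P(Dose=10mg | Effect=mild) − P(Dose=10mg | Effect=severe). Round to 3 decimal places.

0.156

P(Effect=mild) = 0.064 + 0.130 + 0.139 = 0.333; P(Dose=10mg | Effect=mild) = 0.064/0.333 = 0.1922.
P(Effect=severe) = 0.015 + 0.186 + 0.211 = 0.412; P(Dose=10mg | Effect=severe) = 0.015/0.412 = 0.0364.
Difference = 0.156.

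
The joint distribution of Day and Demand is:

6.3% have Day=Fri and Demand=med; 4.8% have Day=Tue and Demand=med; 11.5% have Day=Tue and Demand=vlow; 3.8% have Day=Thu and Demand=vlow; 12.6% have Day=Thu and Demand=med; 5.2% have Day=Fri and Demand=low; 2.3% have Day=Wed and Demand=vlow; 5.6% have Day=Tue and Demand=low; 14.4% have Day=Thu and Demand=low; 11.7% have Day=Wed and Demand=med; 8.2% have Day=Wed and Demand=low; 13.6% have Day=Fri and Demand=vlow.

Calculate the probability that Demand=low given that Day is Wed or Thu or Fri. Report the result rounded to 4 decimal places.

P(Day=Wed) = 0.023 + 0.082 + 0.117 = 0.222.
P(Day=Thu) = 0.038 + 0.144 + 0.126 = 0.308.
P(Day=Fri) = 0.136 + 0.052 + 0.063 = 0.251.
P(Day ∈ {Wed, Thu, Fri}) = 0.222 + 0.308 + 0.251 = 0.781; P(Demand=low, Day ∈ {Wed, Thu, Fri}) = 0.082 + 0.144 + 0.052 = 0.278.
P(Demand=low | Day ∈ {Wed, Thu, Fri}) = 0.278/0.781 = 0.3560.

0.3560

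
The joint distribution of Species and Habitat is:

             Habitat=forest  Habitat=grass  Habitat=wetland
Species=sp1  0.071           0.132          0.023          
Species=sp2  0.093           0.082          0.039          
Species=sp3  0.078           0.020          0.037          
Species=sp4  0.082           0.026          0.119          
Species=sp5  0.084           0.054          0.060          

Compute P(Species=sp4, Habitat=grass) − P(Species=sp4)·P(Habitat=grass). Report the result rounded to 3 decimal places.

P(Species=sp4) = 0.082 + 0.026 + 0.119 = 0.227.
P(Habitat=grass) = 0.132 + 0.082 + 0.020 + 0.026 + 0.054 = 0.314.
P(Species=sp4, Habitat=grass) − P(Species=sp4)P(Habitat=grass) = 0.026 − 0.227×0.314 = -0.045.

-0.045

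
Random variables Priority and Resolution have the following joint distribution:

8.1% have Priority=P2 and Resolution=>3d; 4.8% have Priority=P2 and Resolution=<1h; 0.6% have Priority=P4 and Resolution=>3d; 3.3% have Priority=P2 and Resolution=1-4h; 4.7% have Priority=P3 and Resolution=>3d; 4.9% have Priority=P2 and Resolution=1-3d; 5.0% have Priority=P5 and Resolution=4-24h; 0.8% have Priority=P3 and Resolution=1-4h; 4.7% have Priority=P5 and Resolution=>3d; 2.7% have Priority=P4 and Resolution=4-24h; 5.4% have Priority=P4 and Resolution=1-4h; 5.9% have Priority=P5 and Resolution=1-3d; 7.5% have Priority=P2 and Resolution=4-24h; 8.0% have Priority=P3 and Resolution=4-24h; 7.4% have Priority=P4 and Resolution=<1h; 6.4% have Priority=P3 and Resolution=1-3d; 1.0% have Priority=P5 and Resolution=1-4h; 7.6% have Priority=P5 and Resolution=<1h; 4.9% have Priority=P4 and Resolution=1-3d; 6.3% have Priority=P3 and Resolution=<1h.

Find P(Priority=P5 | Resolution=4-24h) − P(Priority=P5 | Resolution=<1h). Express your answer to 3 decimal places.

-0.076

P(Resolution=4-24h) = 0.075 + 0.080 + 0.027 + 0.050 = 0.232; P(Priority=P5 | Resolution=4-24h) = 0.050/0.232 = 0.2155.
P(Resolution=<1h) = 0.048 + 0.063 + 0.074 + 0.076 = 0.261; P(Priority=P5 | Resolution=<1h) = 0.076/0.261 = 0.2912.
Difference = -0.076.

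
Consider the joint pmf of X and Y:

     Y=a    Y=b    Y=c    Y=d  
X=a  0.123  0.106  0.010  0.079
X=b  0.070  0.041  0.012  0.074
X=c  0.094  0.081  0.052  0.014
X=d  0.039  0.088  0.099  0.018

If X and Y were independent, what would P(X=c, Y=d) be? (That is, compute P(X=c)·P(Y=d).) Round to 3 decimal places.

0.045

P(X=c) = 0.094 + 0.081 + 0.052 + 0.014 = 0.241.
P(Y=d) = 0.079 + 0.074 + 0.014 + 0.018 = 0.185.
Product: 0.241 × 0.185 = 0.045.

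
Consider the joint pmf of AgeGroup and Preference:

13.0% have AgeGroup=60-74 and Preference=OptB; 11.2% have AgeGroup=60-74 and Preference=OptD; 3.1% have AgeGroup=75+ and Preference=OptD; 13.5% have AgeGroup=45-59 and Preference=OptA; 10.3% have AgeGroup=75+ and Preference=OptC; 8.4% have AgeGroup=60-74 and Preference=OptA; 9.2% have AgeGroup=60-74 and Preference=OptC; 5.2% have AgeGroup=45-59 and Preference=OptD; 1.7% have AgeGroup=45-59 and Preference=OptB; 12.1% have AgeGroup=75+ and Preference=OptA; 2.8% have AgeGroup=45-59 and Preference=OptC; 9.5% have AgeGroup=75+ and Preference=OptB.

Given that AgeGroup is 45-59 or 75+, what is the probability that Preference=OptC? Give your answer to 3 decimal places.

0.225

P(AgeGroup=45-59) = 0.135 + 0.017 + 0.028 + 0.052 = 0.232.
P(AgeGroup=75+) = 0.121 + 0.095 + 0.103 + 0.031 = 0.350.
P(AgeGroup ∈ {45-59, 75+}) = 0.232 + 0.350 = 0.582; P(Preference=OptC, AgeGroup ∈ {45-59, 75+}) = 0.028 + 0.103 = 0.131.
P(Preference=OptC | AgeGroup ∈ {45-59, 75+}) = 0.131/0.582 = 0.225.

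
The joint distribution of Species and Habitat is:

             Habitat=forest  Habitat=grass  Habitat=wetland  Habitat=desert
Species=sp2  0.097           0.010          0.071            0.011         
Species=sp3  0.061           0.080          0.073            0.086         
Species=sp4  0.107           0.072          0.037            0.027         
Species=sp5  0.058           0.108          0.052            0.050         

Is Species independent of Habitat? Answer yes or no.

no

P(Species=sp2) = 0.189 and P(Habitat=grass) = 0.270, so their product is 0.05103, but P(Species=sp2, Habitat=grass) = 0.010. Since these differ, Species and Habitat are not independent.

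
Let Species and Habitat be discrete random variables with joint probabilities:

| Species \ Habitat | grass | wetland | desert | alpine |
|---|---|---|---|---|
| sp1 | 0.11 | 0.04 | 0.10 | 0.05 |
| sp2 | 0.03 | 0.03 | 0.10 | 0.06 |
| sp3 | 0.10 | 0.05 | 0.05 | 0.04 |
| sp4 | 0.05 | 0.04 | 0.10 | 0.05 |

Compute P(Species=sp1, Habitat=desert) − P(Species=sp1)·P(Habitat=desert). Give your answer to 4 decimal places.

P(Species=sp1) = 0.11 + 0.04 + 0.10 + 0.05 = 0.30.
P(Habitat=desert) = 0.10 + 0.10 + 0.05 + 0.10 = 0.35.
P(Species=sp1, Habitat=desert) − P(Species=sp1)P(Habitat=desert) = 0.10 − 0.30×0.35 = -0.0050.

-0.0050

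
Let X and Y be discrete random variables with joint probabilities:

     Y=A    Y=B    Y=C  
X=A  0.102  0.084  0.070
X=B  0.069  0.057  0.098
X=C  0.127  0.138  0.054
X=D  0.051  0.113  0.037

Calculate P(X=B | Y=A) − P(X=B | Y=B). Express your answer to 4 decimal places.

P(Y=A) = 0.102 + 0.069 + 0.127 + 0.051 = 0.349; P(X=B | Y=A) = 0.069/0.349 = 0.19771.
P(Y=B) = 0.084 + 0.057 + 0.138 + 0.113 = 0.392; P(X=B | Y=B) = 0.057/0.392 = 0.14541.
Difference = 0.0523.

0.0523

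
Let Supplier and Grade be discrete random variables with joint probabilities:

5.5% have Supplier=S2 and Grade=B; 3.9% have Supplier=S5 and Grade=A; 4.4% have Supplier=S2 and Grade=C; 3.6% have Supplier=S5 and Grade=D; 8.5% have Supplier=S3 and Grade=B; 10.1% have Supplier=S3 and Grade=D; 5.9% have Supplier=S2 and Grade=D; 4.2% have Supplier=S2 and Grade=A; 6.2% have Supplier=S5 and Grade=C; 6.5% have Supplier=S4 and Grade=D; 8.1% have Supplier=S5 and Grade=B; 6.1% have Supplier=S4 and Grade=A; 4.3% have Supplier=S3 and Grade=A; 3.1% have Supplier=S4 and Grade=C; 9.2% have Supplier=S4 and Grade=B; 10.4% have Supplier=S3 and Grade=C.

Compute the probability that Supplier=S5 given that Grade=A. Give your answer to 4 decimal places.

0.2108

P(Grade=A) = 0.042 + 0.043 + 0.061 + 0.039 = 0.185.
P(Supplier=S5 | Grade=A) = 0.039/0.185 = 0.2108.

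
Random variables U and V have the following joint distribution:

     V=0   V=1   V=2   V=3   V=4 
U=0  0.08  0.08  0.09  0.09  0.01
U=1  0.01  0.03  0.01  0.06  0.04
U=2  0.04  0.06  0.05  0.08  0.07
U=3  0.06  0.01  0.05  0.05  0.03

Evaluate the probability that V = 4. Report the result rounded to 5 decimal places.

P(V=4) = 0.01 + 0.04 + 0.07 + 0.03 = 0.15.

0.15000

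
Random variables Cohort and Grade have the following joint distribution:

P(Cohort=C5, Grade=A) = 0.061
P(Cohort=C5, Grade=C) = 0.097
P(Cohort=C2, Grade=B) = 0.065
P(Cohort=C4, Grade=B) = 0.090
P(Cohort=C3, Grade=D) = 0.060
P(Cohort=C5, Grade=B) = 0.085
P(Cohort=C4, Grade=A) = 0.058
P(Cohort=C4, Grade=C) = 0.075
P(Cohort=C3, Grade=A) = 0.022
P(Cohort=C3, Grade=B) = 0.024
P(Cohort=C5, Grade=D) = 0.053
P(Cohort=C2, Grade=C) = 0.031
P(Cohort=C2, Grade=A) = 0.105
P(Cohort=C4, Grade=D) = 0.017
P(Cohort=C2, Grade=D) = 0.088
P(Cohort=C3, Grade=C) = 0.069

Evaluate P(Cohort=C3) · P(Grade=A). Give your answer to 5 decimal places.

P(Cohort=C3) = 0.022 + 0.024 + 0.069 + 0.060 = 0.175.
P(Grade=A) = 0.105 + 0.022 + 0.058 + 0.061 = 0.246.
Product: 0.175 × 0.246 = 0.04305.

0.04305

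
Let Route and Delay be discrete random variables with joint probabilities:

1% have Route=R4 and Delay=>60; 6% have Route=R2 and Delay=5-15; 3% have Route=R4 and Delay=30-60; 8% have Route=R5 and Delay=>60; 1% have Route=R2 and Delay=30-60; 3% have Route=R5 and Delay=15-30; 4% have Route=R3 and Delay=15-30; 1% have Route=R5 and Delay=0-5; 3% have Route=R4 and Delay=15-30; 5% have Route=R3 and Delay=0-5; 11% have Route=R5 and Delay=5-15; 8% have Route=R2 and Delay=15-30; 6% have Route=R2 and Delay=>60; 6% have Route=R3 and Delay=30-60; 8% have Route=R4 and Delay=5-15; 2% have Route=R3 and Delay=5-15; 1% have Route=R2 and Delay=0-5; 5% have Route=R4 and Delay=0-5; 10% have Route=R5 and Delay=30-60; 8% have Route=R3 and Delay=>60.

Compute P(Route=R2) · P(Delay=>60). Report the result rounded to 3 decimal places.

0.051

P(Route=R2) = 0.01 + 0.06 + 0.08 + 0.01 + 0.06 = 0.22.
P(Delay=>60) = 0.06 + 0.08 + 0.01 + 0.08 = 0.23.
Product: 0.22 × 0.23 = 0.051.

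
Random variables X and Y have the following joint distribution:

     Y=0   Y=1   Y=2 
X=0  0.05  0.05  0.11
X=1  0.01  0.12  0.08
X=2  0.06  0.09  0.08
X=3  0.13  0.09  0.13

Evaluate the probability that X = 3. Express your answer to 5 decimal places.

0.35000

P(X=3) = 0.13 + 0.09 + 0.13 = 0.35.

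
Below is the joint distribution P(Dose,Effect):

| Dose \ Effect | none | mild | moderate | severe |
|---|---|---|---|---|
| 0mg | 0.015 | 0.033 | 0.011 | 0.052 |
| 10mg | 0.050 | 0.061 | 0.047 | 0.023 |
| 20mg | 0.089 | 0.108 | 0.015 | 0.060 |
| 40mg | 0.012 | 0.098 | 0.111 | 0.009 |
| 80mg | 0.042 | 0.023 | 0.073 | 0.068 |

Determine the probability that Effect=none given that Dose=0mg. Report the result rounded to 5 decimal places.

P(Dose=0mg) = 0.015 + 0.033 + 0.011 + 0.052 = 0.111.
P(Effect=none | Dose=0mg) = 0.015/0.111 = 0.13514.

0.13514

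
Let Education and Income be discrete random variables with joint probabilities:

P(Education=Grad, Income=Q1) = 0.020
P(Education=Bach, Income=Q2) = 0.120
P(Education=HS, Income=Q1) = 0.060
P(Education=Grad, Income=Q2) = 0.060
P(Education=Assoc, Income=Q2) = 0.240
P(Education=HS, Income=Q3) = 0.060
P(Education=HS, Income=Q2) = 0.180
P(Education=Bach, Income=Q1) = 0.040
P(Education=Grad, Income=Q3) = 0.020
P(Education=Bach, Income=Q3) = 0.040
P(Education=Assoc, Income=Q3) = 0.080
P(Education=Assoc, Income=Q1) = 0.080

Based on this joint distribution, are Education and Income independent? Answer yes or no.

yes

Every cell satisfies P(Education,Income) = P(Education)·P(Income). For instance P(Education=Grad) = 0.100, P(Income=Q1) = 0.200, and 0.100×0.200 = 0.020 matches the joint entry. So Education and Income are independent.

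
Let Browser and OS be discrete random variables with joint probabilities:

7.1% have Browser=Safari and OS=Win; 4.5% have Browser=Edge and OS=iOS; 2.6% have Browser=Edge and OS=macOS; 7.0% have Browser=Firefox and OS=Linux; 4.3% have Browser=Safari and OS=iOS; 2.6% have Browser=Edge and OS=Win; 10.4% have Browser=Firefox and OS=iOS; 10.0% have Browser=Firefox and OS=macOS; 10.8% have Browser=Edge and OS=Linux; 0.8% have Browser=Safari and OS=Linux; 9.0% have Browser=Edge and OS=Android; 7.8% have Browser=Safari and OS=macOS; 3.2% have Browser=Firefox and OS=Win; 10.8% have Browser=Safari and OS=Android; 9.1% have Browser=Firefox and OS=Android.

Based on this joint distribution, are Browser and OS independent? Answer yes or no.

no

P(Browser=Edge) = 0.295 and P(OS=Linux) = 0.186, so their product is 0.05487, but P(Browser=Edge, OS=Linux) = 0.108. Since these differ, Browser and OS are not independent.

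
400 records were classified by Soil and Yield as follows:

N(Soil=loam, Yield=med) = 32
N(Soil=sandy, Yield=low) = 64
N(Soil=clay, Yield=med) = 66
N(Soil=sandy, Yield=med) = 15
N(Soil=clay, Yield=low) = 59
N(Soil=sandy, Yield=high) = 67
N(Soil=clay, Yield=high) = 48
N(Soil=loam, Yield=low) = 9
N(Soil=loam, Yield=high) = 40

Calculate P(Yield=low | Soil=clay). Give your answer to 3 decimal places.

0.341

Total with Soil=clay: 59 + 66 + 48 = 173.
P(Yield=low | Soil=clay) = 59/173 = 0.341.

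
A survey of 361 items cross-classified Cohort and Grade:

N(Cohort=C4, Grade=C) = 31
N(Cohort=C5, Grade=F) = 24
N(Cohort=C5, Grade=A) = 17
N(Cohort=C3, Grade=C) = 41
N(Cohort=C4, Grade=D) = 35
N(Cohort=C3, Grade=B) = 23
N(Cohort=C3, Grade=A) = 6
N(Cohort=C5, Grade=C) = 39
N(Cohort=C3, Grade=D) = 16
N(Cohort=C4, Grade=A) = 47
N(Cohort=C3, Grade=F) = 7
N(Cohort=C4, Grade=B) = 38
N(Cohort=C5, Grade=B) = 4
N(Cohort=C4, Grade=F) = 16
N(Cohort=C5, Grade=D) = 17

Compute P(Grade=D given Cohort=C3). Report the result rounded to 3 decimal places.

Total with Cohort=C3: 6 + 23 + 41 + 16 + 7 = 93.
P(Grade=D | Cohort=C3) = 16/93 = 0.172.

0.172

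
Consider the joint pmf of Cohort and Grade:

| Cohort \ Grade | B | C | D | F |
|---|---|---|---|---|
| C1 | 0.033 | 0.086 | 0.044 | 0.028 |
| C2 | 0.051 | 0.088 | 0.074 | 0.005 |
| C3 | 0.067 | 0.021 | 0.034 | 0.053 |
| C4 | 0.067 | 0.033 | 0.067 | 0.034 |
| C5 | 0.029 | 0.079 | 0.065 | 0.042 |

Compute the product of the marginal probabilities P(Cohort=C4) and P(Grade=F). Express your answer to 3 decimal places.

0.033

P(Cohort=C4) = 0.067 + 0.033 + 0.067 + 0.034 = 0.201.
P(Grade=F) = 0.028 + 0.005 + 0.053 + 0.034 + 0.042 = 0.162.
Product: 0.201 × 0.162 = 0.033.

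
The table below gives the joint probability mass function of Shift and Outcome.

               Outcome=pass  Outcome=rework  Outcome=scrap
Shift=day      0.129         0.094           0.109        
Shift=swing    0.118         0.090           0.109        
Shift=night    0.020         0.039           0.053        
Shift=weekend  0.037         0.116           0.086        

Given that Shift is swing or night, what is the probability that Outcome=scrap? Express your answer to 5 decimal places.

P(Shift=swing) = 0.118 + 0.090 + 0.109 = 0.317.
P(Shift=night) = 0.020 + 0.039 + 0.053 = 0.112.
P(Shift ∈ {swing, night}) = 0.317 + 0.112 = 0.429; P(Outcome=scrap, Shift ∈ {swing, night}) = 0.109 + 0.053 = 0.162.
P(Outcome=scrap | Shift ∈ {swing, night}) = 0.162/0.429 = 0.37762.

0.37762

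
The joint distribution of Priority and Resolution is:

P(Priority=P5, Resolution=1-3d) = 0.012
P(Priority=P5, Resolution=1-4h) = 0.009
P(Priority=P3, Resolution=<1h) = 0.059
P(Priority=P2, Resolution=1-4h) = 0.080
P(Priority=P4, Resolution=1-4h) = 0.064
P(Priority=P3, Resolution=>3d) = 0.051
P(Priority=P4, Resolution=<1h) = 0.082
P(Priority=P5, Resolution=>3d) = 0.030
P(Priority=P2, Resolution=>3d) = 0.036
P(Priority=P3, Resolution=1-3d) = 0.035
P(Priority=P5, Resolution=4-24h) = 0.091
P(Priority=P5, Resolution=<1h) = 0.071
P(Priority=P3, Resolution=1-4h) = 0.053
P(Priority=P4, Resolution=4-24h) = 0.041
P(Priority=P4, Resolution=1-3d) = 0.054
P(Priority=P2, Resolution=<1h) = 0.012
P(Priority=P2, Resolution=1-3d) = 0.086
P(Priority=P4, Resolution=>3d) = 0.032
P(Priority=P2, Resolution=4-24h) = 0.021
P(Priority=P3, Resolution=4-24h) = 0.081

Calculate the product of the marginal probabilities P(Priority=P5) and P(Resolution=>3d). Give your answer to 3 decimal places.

0.032

P(Priority=P5) = 0.071 + 0.009 + 0.091 + 0.012 + 0.030 = 0.213.
P(Resolution=>3d) = 0.036 + 0.051 + 0.032 + 0.030 = 0.149.
Product: 0.213 × 0.149 = 0.032.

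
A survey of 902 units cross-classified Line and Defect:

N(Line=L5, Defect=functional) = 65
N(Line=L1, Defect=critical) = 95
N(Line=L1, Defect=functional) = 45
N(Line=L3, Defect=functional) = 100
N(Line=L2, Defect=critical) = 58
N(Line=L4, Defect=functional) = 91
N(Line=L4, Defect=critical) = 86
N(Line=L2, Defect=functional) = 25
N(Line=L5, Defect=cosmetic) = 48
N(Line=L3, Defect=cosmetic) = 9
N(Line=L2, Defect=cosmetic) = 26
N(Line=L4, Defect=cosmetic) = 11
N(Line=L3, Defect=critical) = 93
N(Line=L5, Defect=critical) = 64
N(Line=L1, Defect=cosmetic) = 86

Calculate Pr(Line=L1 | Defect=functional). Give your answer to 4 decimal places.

Total with Defect=functional: 45 + 25 + 100 + 91 + 65 = 326.
P(Line=L1 | Defect=functional) = 45/326 = 0.1380.

0.1380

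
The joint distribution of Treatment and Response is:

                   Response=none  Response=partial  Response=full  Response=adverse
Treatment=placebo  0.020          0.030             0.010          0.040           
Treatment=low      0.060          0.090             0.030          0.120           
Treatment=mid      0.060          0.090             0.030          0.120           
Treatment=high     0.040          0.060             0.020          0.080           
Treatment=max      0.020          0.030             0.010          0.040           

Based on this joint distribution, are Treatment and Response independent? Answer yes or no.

Every cell satisfies P(Treatment,Response) = P(Treatment)·P(Response). For instance P(Treatment=high) = 0.200, P(Response=partial) = 0.300, and 0.200×0.300 = 0.060 matches the joint entry. So Treatment and Response are independent.

yes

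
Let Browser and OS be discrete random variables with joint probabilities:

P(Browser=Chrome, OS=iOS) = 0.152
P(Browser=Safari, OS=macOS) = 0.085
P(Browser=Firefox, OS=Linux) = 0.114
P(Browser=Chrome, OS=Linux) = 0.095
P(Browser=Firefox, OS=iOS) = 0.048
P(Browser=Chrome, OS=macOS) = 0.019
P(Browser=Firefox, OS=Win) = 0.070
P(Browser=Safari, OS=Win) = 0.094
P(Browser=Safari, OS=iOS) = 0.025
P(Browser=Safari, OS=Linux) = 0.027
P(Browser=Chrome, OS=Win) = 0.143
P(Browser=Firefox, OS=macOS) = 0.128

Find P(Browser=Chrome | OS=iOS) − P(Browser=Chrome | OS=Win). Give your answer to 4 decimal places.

P(OS=iOS) = 0.152 + 0.048 + 0.025 = 0.225; P(Browser=Chrome | OS=iOS) = 0.152/0.225 = 0.67556.
P(OS=Win) = 0.143 + 0.070 + 0.094 = 0.307; P(Browser=Chrome | OS=Win) = 0.143/0.307 = 0.46580.
Difference = 0.2098.

0.2098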